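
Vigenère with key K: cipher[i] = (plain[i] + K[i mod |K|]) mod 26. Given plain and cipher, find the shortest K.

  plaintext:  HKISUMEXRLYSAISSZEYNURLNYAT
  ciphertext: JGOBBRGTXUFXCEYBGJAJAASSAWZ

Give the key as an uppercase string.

CWGJHF

  i= 0: J-H =  2 → C
  i= 1: G-K = 22 → W
  i= 2: O-I =  6 → G
  i= 3: B-S =  9 → J
  i= 4: B-U =  7 → H
  i= 5: R-M =  5 → F
  i= 6: G-E =  2 → C
  i= 7: T-X = 22 → W
  i= 8: X-R =  6 → G
  i= 9: U-L =  9 → J
  i=10: F-Y =  7 → H
  i=11: X-S =  5 → F
  i=12: C-A =  2 → C
  i=13: E-I = 22 → W
  i=14: Y-S =  6 → G
  i=15: B-S =  9 → J
  i=16: G-Z =  7 → H
  i=17: J-E =  5 → F
  i=18: A-Y =  2 → C
  i=19: J-N = 22 → W
  i=20: A-U =  6 → G
  i=21: A-R =  9 → J
  i=22: S-L =  7 → H
  i=23: S-N =  5 → F
  i=24: A-Y =  2 → C
  i=25: W-A = 22 → W
  i=26: Z-T =  6 → G
  shifts repeat with period 6: CWGJHF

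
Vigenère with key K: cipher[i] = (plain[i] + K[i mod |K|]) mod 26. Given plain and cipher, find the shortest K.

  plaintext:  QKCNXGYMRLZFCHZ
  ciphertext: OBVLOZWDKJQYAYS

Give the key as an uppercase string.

  i= 0: O-Q = 24 → Y
  i= 1: B-K = 17 → R
  i= 2: V-C = 19 → T
  i= 3: L-N = 24 → Y
  i= 4: O-X = 17 → R
  i= 5: Z-G = 19 → T
  i= 6: W-Y = 24 → Y
  i= 7: D-M = 17 → R
  i= 8: K-R = 19 → T
  i= 9: J-L = 24 → Y
  i=10: Q-Z = 17 → R
  i=11: Y-F = 19 → T
  i=12: A-C = 24 → Y
  i=13: Y-H = 17 → R
  i=14: S-Z = 19 → T
  shifts repeat with period 3: YRT

YRT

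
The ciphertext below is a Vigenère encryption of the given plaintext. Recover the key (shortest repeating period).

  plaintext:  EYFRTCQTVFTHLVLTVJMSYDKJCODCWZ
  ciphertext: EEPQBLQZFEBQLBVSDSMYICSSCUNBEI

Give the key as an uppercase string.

AGKZIJ

  i= 0: E-E =  0 → A
  i= 1: E-Y =  6 → G
  i= 2: P-F = 10 → K
  i= 3: Q-R = 25 → Z
  i= 4: B-T =  8 → I
  i= 5: L-C =  9 → J
  i= 6: Q-Q =  0 → A
  i= 7: Z-T =  6 → G
  i= 8: F-V = 10 → K
  i= 9: E-F = 25 → Z
  i=10: B-T =  8 → I
  i=11: Q-H =  9 → J
  i=12: L-L =  0 → A
  i=13: B-V =  6 → G
  i=14: V-L = 10 → K
  i=15: S-T = 25 → Z
  i=16: D-V =  8 → I
  i=17: S-J =  9 → J
  i=18: M-M =  0 → A
  i=19: Y-S =  6 → G
  i=20: I-Y = 10 → K
  i=21: C-D = 25 → Z
  i=22: S-K =  8 → I
  i=23: S-J =  9 → J
  i=24: C-C =  0 → A
  i=25: U-O =  6 → G
  i=26: N-D = 10 → K
  i=27: B-C = 25 → Z
  i=28: E-W =  8 → I
  i=29: I-Z =  9 → J
  shifts repeat with period 6: AGKZIJ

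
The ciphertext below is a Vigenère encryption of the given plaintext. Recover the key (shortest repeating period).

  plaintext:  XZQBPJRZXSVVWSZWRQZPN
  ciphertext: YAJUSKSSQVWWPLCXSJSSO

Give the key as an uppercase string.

BBTTD

  i= 0: Y-X =  1 → B
  i= 1: A-Z =  1 → B
  i= 2: J-Q = 19 → T
  i= 3: U-B = 19 → T
  i= 4: S-P =  3 → D
  i= 5: K-J =  1 → B
  i= 6: S-R =  1 → B
  i= 7: S-Z = 19 → T
  i= 8: Q-X = 19 → T
  i= 9: V-S =  3 → D
  i=10: W-V =  1 → B
  i=11: W-V =  1 → B
  i=12: P-W = 19 → T
  i=13: L-S = 19 → T
  i=14: C-Z =  3 → D
  i=15: X-W =  1 → B
  i=16: S-R =  1 → B
  i=17: J-Q = 19 → T
  i=18: S-Z = 19 → T
  i=19: S-P =  3 → D
  i=20: O-N =  1 → B
  shifts repeat with period 5: BBTTD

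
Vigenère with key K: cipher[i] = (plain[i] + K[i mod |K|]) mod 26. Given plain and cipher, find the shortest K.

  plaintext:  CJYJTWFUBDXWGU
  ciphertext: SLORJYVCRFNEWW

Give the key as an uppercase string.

QCQI

  i= 0: S-C = 16 → Q
  i= 1: L-J =  2 → C
  i= 2: O-Y = 16 → Q
  i= 3: R-J =  8 → I
  i= 4: J-T = 16 → Q
  i= 5: Y-W =  2 → C
  i= 6: V-F = 16 → Q
  i= 7: C-U =  8 → I
  i= 8: R-B = 16 → Q
  i= 9: F-D =  2 → C
  i=10: N-X = 16 → Q
  i=11: E-W =  8 → I
  i=12: W-G = 16 → Q
  i=13: W-U =  2 → C
  shifts repeat with period 4: QCQI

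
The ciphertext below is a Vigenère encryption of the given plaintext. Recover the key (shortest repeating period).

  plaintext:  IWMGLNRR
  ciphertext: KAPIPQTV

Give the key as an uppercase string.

  i= 0: K-I =  2 → C
  i= 1: A-W =  4 → E
  i= 2: P-M =  3 → D
  i= 3: I-G =  2 → C
  i= 4: P-L =  4 → E
  i= 5: Q-N =  3 → D
  i= 6: T-R =  2 → C
  i= 7: V-R =  4 → E
  shifts repeat with period 3: CED

CED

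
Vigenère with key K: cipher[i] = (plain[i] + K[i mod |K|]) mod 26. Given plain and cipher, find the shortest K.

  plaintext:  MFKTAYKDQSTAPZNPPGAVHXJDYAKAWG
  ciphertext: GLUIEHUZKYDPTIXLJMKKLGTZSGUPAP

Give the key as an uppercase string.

  i= 0: G-M = 20 → U
  i= 1: L-F =  6 → G
  i= 2: U-K = 10 → K
  i= 3: I-T = 15 → P
  i= 4: E-A =  4 → E
  i= 5: H-Y =  9 → J
  i= 6: U-K = 10 → K
  i= 7: Z-D = 22 → W
  i= 8: K-Q = 20 → U
  i= 9: Y-S =  6 → G
  i=10: D-T = 10 → K
  i=11: P-A = 15 → P
  i=12: T-P =  4 → E
  i=13: I-Z =  9 → J
  i=14: X-N = 10 → K
  i=15: L-P = 22 → W
  i=16: J-P = 20 → U
  i=17: M-G =  6 → G
  i=18: K-A = 10 → K
  i=19: K-V = 15 → P
  i=20: L-H =  4 → E
  i=21: G-X =  9 → J
  i=22: T-J = 10 → K
  i=23: Z-D = 22 → W
  i=24: S-Y = 20 → U
  i=25: G-A =  6 → G
  i=26: U-K = 10 → K
  i=27: P-A = 15 → P
  i=28: A-W =  4 → E
  i=29: P-G =  9 → J
  shifts repeat with period 8: UGKPEJKW

UGKPEJKW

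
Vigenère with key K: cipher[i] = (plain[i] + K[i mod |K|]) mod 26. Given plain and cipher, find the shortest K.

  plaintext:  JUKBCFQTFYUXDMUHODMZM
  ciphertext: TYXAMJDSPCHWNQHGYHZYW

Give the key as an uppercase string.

KENZ

  i= 0: T-J = 10 → K
  i= 1: Y-U =  4 → E
  i= 2: X-K = 13 → N
  i= 3: A-B = 25 → Z
  i= 4: M-C = 10 → K
  i= 5: J-F =  4 → E
  i= 6: D-Q = 13 → N
  i= 7: S-T = 25 → Z
  i= 8: P-F = 10 → K
  i= 9: C-Y =  4 → E
  i=10: H-U = 13 → N
  i=11: W-X = 25 → Z
  i=12: N-D = 10 → K
  i=13: Q-M =  4 → E
  i=14: H-U = 13 → N
  i=15: G-H = 25 → Z
  i=16: Y-O = 10 → K
  i=17: H-D =  4 → E
  i=18: Z-M = 13 → N
  i=19: Y-Z = 25 → Z
  i=20: W-M = 10 → K
  shifts repeat with period 4: KENZ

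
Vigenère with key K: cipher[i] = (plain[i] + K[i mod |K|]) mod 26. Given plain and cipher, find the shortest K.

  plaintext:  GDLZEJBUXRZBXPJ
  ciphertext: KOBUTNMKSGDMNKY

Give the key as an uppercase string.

  i= 0: K-G =  4 → E
  i= 1: O-D = 11 → L
  i= 2: B-L = 16 → Q
  i= 3: U-Z = 21 → V
  i= 4: T-E = 15 → P
  i= 5: N-J =  4 → E
  i= 6: M-B = 11 → L
  i= 7: K-U = 16 → Q
  i= 8: S-X = 21 → V
  i= 9: G-R = 15 → P
  i=10: D-Z =  4 → E
  i=11: M-B = 11 → L
  i=12: N-X = 16 → Q
  i=13: K-P = 21 → V
  i=14: Y-J = 15 → P
  shifts repeat with period 5: ELQVP

ELQVP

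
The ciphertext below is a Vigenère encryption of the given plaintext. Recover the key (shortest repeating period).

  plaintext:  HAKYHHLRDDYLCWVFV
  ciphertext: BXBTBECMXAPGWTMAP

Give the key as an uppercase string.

  i= 0: B-H = 20 → U
  i= 1: X-A = 23 → X
  i= 2: B-K = 17 → R
  i= 3: T-Y = 21 → V
  i= 4: B-H = 20 → U
  i= 5: E-H = 23 → X
  i= 6: C-L = 17 → R
  i= 7: M-R = 21 → V
  i= 8: X-D = 20 → U
  i= 9: A-D = 23 → X
  i=10: P-Y = 17 → R
  i=11: G-L = 21 → V
  i=12: W-C = 20 → U
  i=13: T-W = 23 → X
  i=14: M-V = 17 → R
  i=15: A-F = 21 → V
  i=16: P-V = 20 → U
  shifts repeat with period 4: UXRV

UXRV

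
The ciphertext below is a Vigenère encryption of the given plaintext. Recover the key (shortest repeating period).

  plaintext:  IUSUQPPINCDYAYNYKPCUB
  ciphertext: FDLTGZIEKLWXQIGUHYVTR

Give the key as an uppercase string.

XJTZQKTW

  i= 0: F-I = 23 → X
  i= 1: D-U =  9 → J
  i= 2: L-S = 19 → T
  i= 3: T-U = 25 → Z
  i= 4: G-Q = 16 → Q
  i= 5: Z-P = 10 → K
  i= 6: I-P = 19 → T
  i= 7: E-I = 22 → W
  i= 8: K-N = 23 → X
  i= 9: L-C =  9 → J
  i=10: W-D = 19 → T
  i=11: X-Y = 25 → Z
  i=12: Q-A = 16 → Q
  i=13: I-Y = 10 → K
  i=14: G-N = 19 → T
  i=15: U-Y = 22 → W
  i=16: H-K = 23 → X
  i=17: Y-P =  9 → J
  i=18: V-C = 19 → T
  i=19: T-U = 25 → Z
  i=20: R-B = 16 → Q
  shifts repeat with period 8: XJTZQKTW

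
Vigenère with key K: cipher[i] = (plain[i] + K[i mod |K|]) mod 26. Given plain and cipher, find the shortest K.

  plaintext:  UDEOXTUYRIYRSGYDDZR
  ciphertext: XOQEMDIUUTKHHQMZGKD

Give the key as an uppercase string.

DLMQPKOW

  i= 0: X-U =  3 → D
  i= 1: O-D = 11 → L
  i= 2: Q-E = 12 → M
  i= 3: E-O = 16 → Q
  i= 4: M-X = 15 → P
  i= 5: D-T = 10 → K
  i= 6: I-U = 14 → O
  i= 7: U-Y = 22 → W
  i= 8: U-R =  3 → D
  i= 9: T-I = 11 → L
  i=10: K-Y = 12 → M
  i=11: H-R = 16 → Q
  i=12: H-S = 15 → P
  i=13: Q-G = 10 → K
  i=14: M-Y = 14 → O
  i=15: Z-D = 22 → W
  i=16: G-D =  3 → D
  i=17: K-Z = 11 → L
  i=18: D-R = 12 → M
  shifts repeat with period 8: DLMQPKOW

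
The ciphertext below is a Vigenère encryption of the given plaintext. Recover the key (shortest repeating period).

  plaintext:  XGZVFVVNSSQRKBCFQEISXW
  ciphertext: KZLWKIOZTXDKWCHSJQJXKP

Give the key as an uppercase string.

  i= 0: K-X = 13 → N
  i= 1: Z-G = 19 → T
  i= 2: L-Z = 12 → M
  i= 3: W-V =  1 → B
  i= 4: K-F =  5 → F
  i= 5: I-V = 13 → N
  i= 6: O-V = 19 → T
  i= 7: Z-N = 12 → M
  i= 8: T-S =  1 → B
  i= 9: X-S =  5 → F
  i=10: D-Q = 13 → N
  i=11: K-R = 19 → T
  i=12: W-K = 12 → M
  i=13: C-B =  1 → B
  i=14: H-C =  5 → F
  i=15: S-F = 13 → N
  i=16: J-Q = 19 → T
  i=17: Q-E = 12 → M
  i=18: J-I =  1 → B
  i=19: X-S =  5 → F
  i=20: K-X = 13 → N
  i=21: P-W = 19 → T
  shifts repeat with period 5: NTMBF

NTMBF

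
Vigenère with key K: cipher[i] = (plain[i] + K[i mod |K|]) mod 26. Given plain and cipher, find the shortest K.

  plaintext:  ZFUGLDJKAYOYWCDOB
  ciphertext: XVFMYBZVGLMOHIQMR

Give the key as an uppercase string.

  i= 0: X-Z = 24 → Y
  i= 1: V-F = 16 → Q
  i= 2: F-U = 11 → L
  i= 3: M-G =  6 → G
  i= 4: Y-L = 13 → N
  i= 5: B-D = 24 → Y
  i= 6: Z-J = 16 → Q
  i= 7: V-K = 11 → L
  i= 8: G-A =  6 → G
  i= 9: L-Y = 13 → N
  i=10: M-O = 24 → Y
  i=11: O-Y = 16 → Q
  i=12: H-W = 11 → L
  i=13: I-C =  6 → G
  i=14: Q-D = 13 → N
  i=15: M-O = 24 → Y
  i=16: R-B = 16 → Q
  shifts repeat with period 5: YQLGN

YQLGN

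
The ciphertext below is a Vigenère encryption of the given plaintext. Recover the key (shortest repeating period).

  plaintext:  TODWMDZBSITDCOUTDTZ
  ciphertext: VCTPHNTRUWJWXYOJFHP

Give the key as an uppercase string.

COQTVKUQ

  i= 0: V-T =  2 → C
  i= 1: C-O = 14 → O
  i= 2: T-D = 16 → Q
  i= 3: P-W = 19 → T
  i= 4: H-M = 21 → V
  i= 5: N-D = 10 → K
  i= 6: T-Z = 20 → U
  i= 7: R-B = 16 → Q
  i= 8: U-S =  2 → C
  i= 9: W-I = 14 → O
  i=10: J-T = 16 → Q
  i=11: W-D = 19 → T
  i=12: X-C = 21 → V
  i=13: Y-O = 10 → K
  i=14: O-U = 20 → U
  i=15: J-T = 16 → Q
  i=16: F-D =  2 → C
  i=17: H-T = 14 → O
  i=18: P-Z = 16 → Q
  shifts repeat with period 8: COQTVKUQ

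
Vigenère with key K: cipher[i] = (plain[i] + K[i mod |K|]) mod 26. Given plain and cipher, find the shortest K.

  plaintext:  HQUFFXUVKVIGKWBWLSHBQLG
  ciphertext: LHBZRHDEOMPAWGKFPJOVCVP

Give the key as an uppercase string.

ERHUMKJJ

  i= 0: L-H =  4 → E
  i= 1: H-Q = 17 → R
  i= 2: B-U =  7 → H
  i= 3: Z-F = 20 → U
  i= 4: R-F = 12 → M
  i= 5: H-X = 10 → K
  i= 6: D-U =  9 → J
  i= 7: E-V =  9 → J
  i= 8: O-K =  4 → E
  i= 9: M-V = 17 → R
  i=10: P-I =  7 → H
  i=11: A-G = 20 → U
  i=12: W-K = 12 → M
  i=13: G-W = 10 → K
  i=14: K-B =  9 → J
  i=15: F-W =  9 → J
  i=16: P-L =  4 → E
  i=17: J-S = 17 → R
  i=18: O-H =  7 → H
  i=19: V-B = 20 → U
  i=20: C-Q = 12 → M
  i=21: V-L = 10 → K
  i=22: P-G =  9 → J
  shifts repeat with period 8: ERHUMKJJ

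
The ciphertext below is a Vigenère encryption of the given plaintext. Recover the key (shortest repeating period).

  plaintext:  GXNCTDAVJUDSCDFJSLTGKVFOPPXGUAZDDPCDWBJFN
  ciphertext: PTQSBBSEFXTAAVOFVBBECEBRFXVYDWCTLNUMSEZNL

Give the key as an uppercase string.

  i= 0: P-G =  9 → J
  i= 1: T-X = 22 → W
  i= 2: Q-N =  3 → D
  i= 3: S-C = 16 → Q
  i= 4: B-T =  8 → I
  i= 5: B-D = 24 → Y
  i= 6: S-A = 18 → S
  i= 7: E-V =  9 → J
  i= 8: F-J = 22 → W
  i= 9: X-U =  3 → D
  i=10: T-D = 16 → Q
  i=11: A-S =  8 → I
  i=12: A-C = 24 → Y
  i=13: V-D = 18 → S
  i=14: O-F =  9 → J
  i=15: F-J = 22 → W
  i=16: V-S =  3 → D
  i=17: B-L = 16 → Q
  i=18: B-T =  8 → I
  i=19: E-G = 24 → Y
  i=20: C-K = 18 → S
  i=21: E-V =  9 → J
  i=22: B-F = 22 → W
  i=23: R-O =  3 → D
  i=24: F-P = 16 → Q
  i=25: X-P =  8 → I
  i=26: V-X = 24 → Y
  i=27: Y-G = 18 → S
  i=28: D-U =  9 → J
  i=29: W-A = 22 → W
  i=30: C-Z =  3 → D
  i=31: T-D = 16 → Q
  i=32: L-D =  8 → I
  i=33: N-P = 24 → Y
  i=34: U-C = 18 → S
  i=35: M-D =  9 → J
  i=36: S-W = 22 → W
  i=37: E-B =  3 → D
  i=38: Z-J = 16 → Q
  i=39: N-F =  8 → I
  i=40: L-N = 24 → Y
  shifts repeat with period 7: JWDQIYS

JWDQIYS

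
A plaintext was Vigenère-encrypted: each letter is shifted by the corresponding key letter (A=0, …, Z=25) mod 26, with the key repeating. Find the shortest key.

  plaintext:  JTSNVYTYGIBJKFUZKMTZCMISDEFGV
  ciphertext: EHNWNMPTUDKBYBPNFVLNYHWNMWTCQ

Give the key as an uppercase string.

  i= 0: E-J = 21 → V
  i= 1: H-T = 14 → O
  i= 2: N-S = 21 → V
  i= 3: W-N =  9 → J
  i= 4: N-V = 18 → S
  i= 5: M-Y = 14 → O
  i= 6: P-T = 22 → W
  i= 7: T-Y = 21 → V
  i= 8: U-G = 14 → O
  i= 9: D-I = 21 → V
  i=10: K-B =  9 → J
  i=11: B-J = 18 → S
  i=12: Y-K = 14 → O
  i=13: B-F = 22 → W
  i=14: P-U = 21 → V
  i=15: N-Z = 14 → O
  i=16: F-K = 21 → V
  i=17: V-M =  9 → J
  i=18: L-T = 18 → S
  i=19: N-Z = 14 → O
  i=20: Y-C = 22 → W
  i=21: H-M = 21 → V
  i=22: W-I = 14 → O
  i=23: N-S = 21 → V
  i=24: M-D =  9 → J
  i=25: W-E = 18 → S
  i=26: T-F = 14 → O
  i=27: C-G = 22 → W
  i=28: Q-V = 21 → V
  shifts repeat with period 7: VOVJSOW

VOVJSOW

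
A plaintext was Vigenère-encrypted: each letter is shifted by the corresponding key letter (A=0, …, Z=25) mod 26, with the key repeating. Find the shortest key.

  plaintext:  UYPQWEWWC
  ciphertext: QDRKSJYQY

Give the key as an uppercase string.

WFCU

  i= 0: Q-U = 22 → W
  i= 1: D-Y =  5 → F
  i= 2: R-P =  2 → C
  i= 3: K-Q = 20 → U
  i= 4: S-W = 22 → W
  i= 5: J-E =  5 → F
  i= 6: Y-W =  2 → C
  i= 7: Q-W = 20 → U
  i= 8: Y-C = 22 → W
  shifts repeat with period 4: WFCU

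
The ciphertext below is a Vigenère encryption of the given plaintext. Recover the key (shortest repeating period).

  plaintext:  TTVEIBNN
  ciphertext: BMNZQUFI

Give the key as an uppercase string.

ITSV

  i= 0: B-T =  8 → I
  i= 1: M-T = 19 → T
  i= 2: N-V = 18 → S
  i= 3: Z-E = 21 → V
  i= 4: Q-I =  8 → I
  i= 5: U-B = 19 → T
  i= 6: F-N = 18 → S
  i= 7: I-N = 21 → V
  shifts repeat with period 4: ITSV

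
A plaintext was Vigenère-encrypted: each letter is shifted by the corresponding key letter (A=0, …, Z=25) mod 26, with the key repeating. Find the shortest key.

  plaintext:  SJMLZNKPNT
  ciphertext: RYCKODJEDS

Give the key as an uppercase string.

  i= 0: R-S = 25 → Z
  i= 1: Y-J = 15 → P
  i= 2: C-M = 16 → Q
  i= 3: K-L = 25 → Z
  i= 4: O-Z = 15 → P
  i= 5: D-N = 16 → Q
  i= 6: J-K = 25 → Z
  i= 7: E-P = 15 → P
  i= 8: D-N = 16 → Q
  i= 9: S-T = 25 → Z
  shifts repeat with period 3: ZPQ

ZPQ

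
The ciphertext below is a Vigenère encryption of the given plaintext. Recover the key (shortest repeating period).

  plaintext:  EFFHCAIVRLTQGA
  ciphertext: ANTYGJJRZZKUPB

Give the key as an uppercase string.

WIOREJB

  i= 0: A-E = 22 → W
  i= 1: N-F =  8 → I
  i= 2: T-F = 14 → O
  i= 3: Y-H = 17 → R
  i= 4: G-C =  4 → E
  i= 5: J-A =  9 → J
  i= 6: J-I =  1 → B
  i= 7: R-V = 22 → W
  i= 8: Z-R =  8 → I
  i= 9: Z-L = 14 → O
  i=10: K-T = 17 → R
  i=11: U-Q =  4 → E
  i=12: P-G =  9 → J
  i=13: B-A =  1 → B
  shifts repeat with period 7: WIOREJB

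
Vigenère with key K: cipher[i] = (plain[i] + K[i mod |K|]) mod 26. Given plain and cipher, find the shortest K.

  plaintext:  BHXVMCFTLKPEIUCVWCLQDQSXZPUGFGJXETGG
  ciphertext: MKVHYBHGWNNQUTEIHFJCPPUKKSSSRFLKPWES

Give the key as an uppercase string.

LDYMMZCN

  i= 0: M-B = 11 → L
  i= 1: K-H =  3 → D
  i= 2: V-X = 24 → Y
  i= 3: H-V = 12 → M
  i= 4: Y-M = 12 → M
  i= 5: B-C = 25 → Z
  i= 6: H-F =  2 → C
  i= 7: G-T = 13 → N
  i= 8: W-L = 11 → L
  i= 9: N-K =  3 → D
  i=10: N-P = 24 → Y
  i=11: Q-E = 12 → M
  i=12: U-I = 12 → M
  i=13: T-U = 25 → Z
  i=14: E-C =  2 → C
  i=15: I-V = 13 → N
  i=16: H-W = 11 → L
  i=17: F-C =  3 → D
  i=18: J-L = 24 → Y
  i=19: C-Q = 12 → M
  i=20: P-D = 12 → M
  i=21: P-Q = 25 → Z
  i=22: U-S =  2 → C
  i=23: K-X = 13 → N
  i=24: K-Z = 11 → L
  i=25: S-P =  3 → D
  i=26: S-U = 24 → Y
  i=27: S-G = 12 → M
  i=28: R-F = 12 → M
  i=29: F-G = 25 → Z
  i=30: L-J =  2 → C
  i=31: K-X = 13 → N
  i=32: P-E = 11 → L
  i=33: W-T =  3 → D
  i=34: E-G = 24 → Y
  i=35: S-G = 12 → M
  shifts repeat with period 8: LDYMMZCN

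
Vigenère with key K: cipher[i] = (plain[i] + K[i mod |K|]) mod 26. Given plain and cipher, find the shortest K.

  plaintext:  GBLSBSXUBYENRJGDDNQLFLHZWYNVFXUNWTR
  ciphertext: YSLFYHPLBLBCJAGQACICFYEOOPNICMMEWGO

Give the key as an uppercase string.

  i= 0: Y-G = 18 → S
  i= 1: S-B = 17 → R
  i= 2: L-L =  0 → A
  i= 3: F-S = 13 → N
  i= 4: Y-B = 23 → X
  i= 5: H-S = 15 → P
  i= 6: P-X = 18 → S
  i= 7: L-U = 17 → R
  i= 8: B-B =  0 → A
  i= 9: L-Y = 13 → N
  i=10: B-E = 23 → X
  i=11: C-N = 15 → P
  i=12: J-R = 18 → S
  i=13: A-J = 17 → R
  i=14: G-G =  0 → A
  i=15: Q-D = 13 → N
  i=16: A-D = 23 → X
  i=17: C-N = 15 → P
  i=18: I-Q = 18 → S
  i=19: C-L = 17 → R
  i=20: F-F =  0 → A
  i=21: Y-L = 13 → N
  i=22: E-H = 23 → X
  i=23: O-Z = 15 → P
  i=24: O-W = 18 → S
  i=25: P-Y = 17 → R
  i=26: N-N =  0 → A
  i=27: I-V = 13 → N
  i=28: C-F = 23 → X
  i=29: M-X = 15 → P
  i=30: M-U = 18 → S
  i=31: E-N = 17 → R
  i=32: W-W =  0 → A
  i=33: G-T = 13 → N
  i=34: O-R = 23 → X
  shifts repeat with period 6: SRANXP

SRANXP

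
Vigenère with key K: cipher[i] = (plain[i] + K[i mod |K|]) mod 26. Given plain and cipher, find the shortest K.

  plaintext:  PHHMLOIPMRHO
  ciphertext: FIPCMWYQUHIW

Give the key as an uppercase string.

  i= 0: F-P = 16 → Q
  i= 1: I-H =  1 → B
  i= 2: P-H =  8 → I
  i= 3: C-M = 16 → Q
  i= 4: M-L =  1 → B
  i= 5: W-O =  8 → I
  i= 6: Y-I = 16 → Q
  i= 7: Q-P =  1 → B
  i= 8: U-M =  8 → I
  i= 9: H-R = 16 → Q
  i=10: I-H =  1 → B
  i=11: W-O =  8 → I
  shifts repeat with period 3: QBI

QBI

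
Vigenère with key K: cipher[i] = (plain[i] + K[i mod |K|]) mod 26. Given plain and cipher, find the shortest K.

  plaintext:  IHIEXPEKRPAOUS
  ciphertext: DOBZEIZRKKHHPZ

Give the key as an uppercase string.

VHT

  i= 0: D-I = 21 → V
  i= 1: O-H =  7 → H
  i= 2: B-I = 19 → T
  i= 3: Z-E = 21 → V
  i= 4: E-X =  7 → H
  i= 5: I-P = 19 → T
  i= 6: Z-E = 21 → V
  i= 7: R-K =  7 → H
  i= 8: K-R = 19 → T
  i= 9: K-P = 21 → V
  i=10: H-A =  7 → H
  i=11: H-O = 19 → T
  i=12: P-U = 21 → V
  i=13: Z-S =  7 → H
  shifts repeat with period 3: VHT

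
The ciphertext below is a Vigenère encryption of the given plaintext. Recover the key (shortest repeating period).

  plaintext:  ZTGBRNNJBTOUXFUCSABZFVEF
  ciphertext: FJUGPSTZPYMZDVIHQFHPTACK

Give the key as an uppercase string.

GQOFYF

  i= 0: F-Z =  6 → G
  i= 1: J-T = 16 → Q
  i= 2: U-G = 14 → O
  i= 3: G-B =  5 → F
  i= 4: P-R = 24 → Y
  i= 5: S-N =  5 → F
  i= 6: T-N =  6 → G
  i= 7: Z-J = 16 → Q
  i= 8: P-B = 14 → O
  i= 9: Y-T =  5 → F
  i=10: M-O = 24 → Y
  i=11: Z-U =  5 → F
  i=12: D-X =  6 → G
  i=13: V-F = 16 → Q
  i=14: I-U = 14 → O
  i=15: H-C =  5 → F
  i=16: Q-S = 24 → Y
  i=17: F-A =  5 → F
  i=18: H-B =  6 → G
  i=19: P-Z = 16 → Q
  i=20: T-F = 14 → O
  i=21: A-V =  5 → F
  i=22: C-E = 24 → Y
  i=23: K-F =  5 → F
  shifts repeat with period 6: GQOFYF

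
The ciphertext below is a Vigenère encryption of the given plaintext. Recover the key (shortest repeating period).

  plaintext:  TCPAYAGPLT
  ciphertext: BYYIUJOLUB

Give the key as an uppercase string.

IWJ

  i= 0: B-T =  8 → I
  i= 1: Y-C = 22 → W
  i= 2: Y-P =  9 → J
  i= 3: I-A =  8 → I
  i= 4: U-Y = 22 → W
  i= 5: J-A =  9 → J
  i= 6: O-G =  8 → I
  i= 7: L-P = 22 → W
  i= 8: U-L =  9 → J
  i= 9: B-T =  8 → I
  shifts repeat with period 3: IWJ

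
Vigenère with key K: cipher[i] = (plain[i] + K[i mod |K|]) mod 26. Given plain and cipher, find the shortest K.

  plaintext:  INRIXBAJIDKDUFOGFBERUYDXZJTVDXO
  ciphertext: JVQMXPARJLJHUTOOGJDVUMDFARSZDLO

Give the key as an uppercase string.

  i= 0: J-I =  1 → B
  i= 1: V-N =  8 → I
  i= 2: Q-R = 25 → Z
  i= 3: M-I =  4 → E
  i= 4: X-X =  0 → A
  i= 5: P-B = 14 → O
  i= 6: A-A =  0 → A
  i= 7: R-J =  8 → I
  i= 8: J-I =  1 → B
  i= 9: L-D =  8 → I
  i=10: J-K = 25 → Z
  i=11: H-D =  4 → E
  i=12: U-U =  0 → A
  i=13: T-F = 14 → O
  i=14: O-O =  0 → A
  i=15: O-G =  8 → I
  i=16: G-F =  1 → B
  i=17: J-B =  8 → I
  i=18: D-E = 25 → Z
  i=19: V-R =  4 → E
  i=20: U-U =  0 → A
  i=21: M-Y = 14 → O
  i=22: D-D =  0 → A
  i=23: F-X =  8 → I
  i=24: A-Z =  1 → B
  i=25: R-J =  8 → I
  i=26: S-T = 25 → Z
  i=27: Z-V =  4 → E
  i=28: D-D =  0 → A
  i=29: L-X = 14 → O
  i=30: O-O =  0 → A
  shifts repeat with period 8: BIZEAOAI

BIZEAOAI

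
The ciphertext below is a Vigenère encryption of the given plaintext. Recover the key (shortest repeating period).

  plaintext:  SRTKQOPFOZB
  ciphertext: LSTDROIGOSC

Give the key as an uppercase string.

TBA

  i= 0: L-S = 19 → T
  i= 1: S-R =  1 → B
  i= 2: T-T =  0 → A
  i= 3: D-K = 19 → T
  i= 4: R-Q =  1 → B
  i= 5: O-O =  0 → A
  i= 6: I-P = 19 → T
  i= 7: G-F =  1 → B
  i= 8: O-O =  0 → A
  i= 9: S-Z = 19 → T
  i=10: C-B =  1 → B
  shifts repeat with period 3: TBA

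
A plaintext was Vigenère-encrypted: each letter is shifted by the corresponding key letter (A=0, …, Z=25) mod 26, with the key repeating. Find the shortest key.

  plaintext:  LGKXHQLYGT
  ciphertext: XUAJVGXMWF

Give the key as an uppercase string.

MOQ

  i= 0: X-L = 12 → M
  i= 1: U-G = 14 → O
  i= 2: A-K = 16 → Q
  i= 3: J-X = 12 → M
  i= 4: V-H = 14 → O
  i= 5: G-Q = 16 → Q
  i= 6: X-L = 12 → M
  i= 7: M-Y = 14 → O
  i= 8: W-G = 16 → Q
  i= 9: F-T = 12 → M
  shifts repeat with period 3: MOQ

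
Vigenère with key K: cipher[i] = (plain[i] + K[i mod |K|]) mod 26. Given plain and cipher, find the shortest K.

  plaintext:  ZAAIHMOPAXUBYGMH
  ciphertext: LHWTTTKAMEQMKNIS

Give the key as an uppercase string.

  i= 0: L-Z = 12 → M
  i= 1: H-A =  7 → H
  i= 2: W-A = 22 → W
  i= 3: T-I = 11 → L
  i= 4: T-H = 12 → M
  i= 5: T-M =  7 → H
  i= 6: K-O = 22 → W
  i= 7: A-P = 11 → L
  i= 8: M-A = 12 → M
  i= 9: E-X =  7 → H
  i=10: Q-U = 22 → W
  i=11: M-B = 11 → L
  i=12: K-Y = 12 → M
  i=13: N-G =  7 → H
  i=14: I-M = 22 → W
  i=15: S-H = 11 → L
  shifts repeat with period 4: MHWL

MHWL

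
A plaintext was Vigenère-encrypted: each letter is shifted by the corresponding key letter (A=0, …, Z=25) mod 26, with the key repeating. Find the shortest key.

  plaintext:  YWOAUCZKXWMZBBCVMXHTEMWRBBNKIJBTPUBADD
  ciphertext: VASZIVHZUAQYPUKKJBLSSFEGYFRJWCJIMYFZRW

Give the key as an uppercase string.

  i= 0: V-Y = 23 → X
  i= 1: A-W =  4 → E
  i= 2: S-O =  4 → E
  i= 3: Z-A = 25 → Z
  i= 4: I-U = 14 → O
  i= 5: V-C = 19 → T
  i= 6: H-Z =  8 → I
  i= 7: Z-K = 15 → P
  i= 8: U-X = 23 → X
  i= 9: A-W =  4 → E
  i=10: Q-M =  4 → E
  i=11: Y-Z = 25 → Z
  i=12: P-B = 14 → O
  i=13: U-B = 19 → T
  i=14: K-C =  8 → I
  i=15: K-V = 15 → P
  i=16: J-M = 23 → X
  i=17: B-X =  4 → E
  i=18: L-H =  4 → E
  i=19: S-T = 25 → Z
  i=20: S-E = 14 → O
  i=21: F-M = 19 → T
  i=22: E-W =  8 → I
  i=23: G-R = 15 → P
  i=24: Y-B = 23 → X
  i=25: F-B =  4 → E
  i=26: R-N =  4 → E
  i=27: J-K = 25 → Z
  i=28: W-I = 14 → O
  i=29: C-J = 19 → T
  i=30: J-B =  8 → I
  i=31: I-T = 15 → P
  i=32: M-P = 23 → X
  i=33: Y-U =  4 → E
  i=34: F-B =  4 → E
  i=35: Z-A = 25 → Z
  i=36: R-D = 14 → O
  i=37: W-D = 19 → T
  shifts repeat with period 8: XEEZOTIP

XEEZOTIP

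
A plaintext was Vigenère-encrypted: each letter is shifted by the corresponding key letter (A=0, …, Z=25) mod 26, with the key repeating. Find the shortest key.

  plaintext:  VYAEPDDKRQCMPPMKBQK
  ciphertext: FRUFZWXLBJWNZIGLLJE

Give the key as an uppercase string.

  i= 0: F-V = 10 → K
  i= 1: R-Y = 19 → T
  i= 2: U-A = 20 → U
  i= 3: F-E =  1 → B
  i= 4: Z-P = 10 → K
  i= 5: W-D = 19 → T
  i= 6: X-D = 20 → U
  i= 7: L-K =  1 → B
  i= 8: B-R = 10 → K
  i= 9: J-Q = 19 → T
  i=10: W-C = 20 → U
  i=11: N-M =  1 → B
  i=12: Z-P = 10 → K
  i=13: I-P = 19 → T
  i=14: G-M = 20 → U
  i=15: L-K =  1 → B
  i=16: L-B = 10 → K
  i=17: J-Q = 19 → T
  i=18: E-K = 20 → U
  shifts repeat with period 4: KTUB

KTUB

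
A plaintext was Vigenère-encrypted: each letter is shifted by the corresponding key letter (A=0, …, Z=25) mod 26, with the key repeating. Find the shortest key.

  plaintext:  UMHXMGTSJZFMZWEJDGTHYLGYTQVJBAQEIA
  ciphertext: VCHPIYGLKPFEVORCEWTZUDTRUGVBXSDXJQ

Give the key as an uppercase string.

BQASWSNT

  i= 0: V-U =  1 → B
  i= 1: C-M = 16 → Q
  i= 2: H-H =  0 → A
  i= 3: P-X = 18 → S
  i= 4: I-M = 22 → W
  i= 5: Y-G = 18 → S
  i= 6: G-T = 13 → N
  i= 7: L-S = 19 → T
  i= 8: K-J =  1 → B
  i= 9: P-Z = 16 → Q
  i=10: F-F =  0 → A
  i=11: E-M = 18 → S
  i=12: V-Z = 22 → W
  i=13: O-W = 18 → S
  i=14: R-E = 13 → N
  i=15: C-J = 19 → T
  i=16: E-D =  1 → B
  i=17: W-G = 16 → Q
  i=18: T-T =  0 → A
  i=19: Z-H = 18 → S
  i=20: U-Y = 22 → W
  i=21: D-L = 18 → S
  i=22: T-G = 13 → N
  i=23: R-Y = 19 → T
  i=24: U-T =  1 → B
  i=25: G-Q = 16 → Q
  i=26: V-V =  0 → A
  i=27: B-J = 18 → S
  i=28: X-B = 22 → W
  i=29: S-A = 18 → S
  i=30: D-Q = 13 → N
  i=31: X-E = 19 → T
  i=32: J-I =  1 → B
  i=33: Q-A = 16 → Q
  shifts repeat with period 8: BQASWSNT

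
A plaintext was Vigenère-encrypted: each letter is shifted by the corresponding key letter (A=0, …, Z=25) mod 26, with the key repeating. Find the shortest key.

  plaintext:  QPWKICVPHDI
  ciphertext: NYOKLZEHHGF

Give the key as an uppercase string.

  i= 0: N-Q = 23 → X
  i= 1: Y-P =  9 → J
  i= 2: O-W = 18 → S
  i= 3: K-K =  0 → A
  i= 4: L-I =  3 → D
  i= 5: Z-C = 23 → X
  i= 6: E-V =  9 → J
  i= 7: H-P = 18 → S
  i= 8: H-H =  0 → A
  i= 9: G-D =  3 → D
  i=10: F-I = 23 → X
  shifts repeat with period 5: XJSAD

XJSAD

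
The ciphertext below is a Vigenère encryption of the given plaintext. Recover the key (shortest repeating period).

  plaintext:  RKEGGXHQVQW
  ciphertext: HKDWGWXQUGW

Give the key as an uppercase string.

  i= 0: H-R = 16 → Q
  i= 1: K-K =  0 → A
  i= 2: D-E = 25 → Z
  i= 3: W-G = 16 → Q
  i= 4: G-G =  0 → A
  i= 5: W-X = 25 → Z
  i= 6: X-H = 16 → Q
  i= 7: Q-Q =  0 → A
  i= 8: U-V = 25 → Z
  i= 9: G-Q = 16 → Q
  i=10: W-W =  0 → A
  shifts repeat with period 3: QAZ

QAZ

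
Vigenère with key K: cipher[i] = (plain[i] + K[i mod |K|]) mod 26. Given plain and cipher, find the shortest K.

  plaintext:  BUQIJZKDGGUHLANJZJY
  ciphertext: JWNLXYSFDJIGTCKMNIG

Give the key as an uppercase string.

ICXDOZ

  i= 0: J-B =  8 → I
  i= 1: W-U =  2 → C
  i= 2: N-Q = 23 → X
  i= 3: L-I =  3 → D
  i= 4: X-J = 14 → O
  i= 5: Y-Z = 25 → Z
  i= 6: S-K =  8 → I
  i= 7: F-D =  2 → C
  i= 8: D-G = 23 → X
  i= 9: J-G =  3 → D
  i=10: I-U = 14 → O
  i=11: G-H = 25 → Z
  i=12: T-L =  8 → I
  i=13: C-A =  2 → C
  i=14: K-N = 23 → X
  i=15: M-J =  3 → D
  i=16: N-Z = 14 → O
  i=17: I-J = 25 → Z
  i=18: G-Y =  8 → I
  shifts repeat with period 6: ICXDOZ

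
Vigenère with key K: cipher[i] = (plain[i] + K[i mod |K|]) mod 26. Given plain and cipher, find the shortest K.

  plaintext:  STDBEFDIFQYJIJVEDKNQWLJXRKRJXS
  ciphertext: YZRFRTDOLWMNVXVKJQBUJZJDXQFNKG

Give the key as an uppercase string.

GGOENOAG

  i= 0: Y-S =  6 → G
  i= 1: Z-T =  6 → G
  i= 2: R-D = 14 → O
  i= 3: F-B =  4 → E
  i= 4: R-E = 13 → N
  i= 5: T-F = 14 → O
  i= 6: D-D =  0 → A
  i= 7: O-I =  6 → G
  i= 8: L-F =  6 → G
  i= 9: W-Q =  6 → G
  i=10: M-Y = 14 → O
  i=11: N-J =  4 → E
  i=12: V-I = 13 → N
  i=13: X-J = 14 → O
  i=14: V-V =  0 → A
  i=15: K-E =  6 → G
  i=16: J-D =  6 → G
  i=17: Q-K =  6 → G
  i=18: B-N = 14 → O
  i=19: U-Q =  4 → E
  i=20: J-W = 13 → N
  i=21: Z-L = 14 → O
  i=22: J-J =  0 → A
  i=23: D-X =  6 → G
  i=24: X-R =  6 → G
  i=25: Q-K =  6 → G
  i=26: F-R = 14 → O
  i=27: N-J =  4 → E
  i=28: K-X = 13 → N
  i=29: G-S = 14 → O
  shifts repeat with period 8: GGOENOAG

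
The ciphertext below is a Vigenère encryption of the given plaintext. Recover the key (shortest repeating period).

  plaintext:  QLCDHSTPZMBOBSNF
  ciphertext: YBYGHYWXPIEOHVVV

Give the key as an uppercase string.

IQWDAGD

  i= 0: Y-Q =  8 → I
  i= 1: B-L = 16 → Q
  i= 2: Y-C = 22 → W
  i= 3: G-D =  3 → D
  i= 4: H-H =  0 → A
  i= 5: Y-S =  6 → G
  i= 6: W-T =  3 → D
  i= 7: X-P =  8 → I
  i= 8: P-Z = 16 → Q
  i= 9: I-M = 22 → W
  i=10: E-B =  3 → D
  i=11: O-O =  0 → A
  i=12: H-B =  6 → G
  i=13: V-S =  3 → D
  i=14: V-N =  8 → I
  i=15: V-F = 16 → Q
  shifts repeat with period 7: IQWDAGD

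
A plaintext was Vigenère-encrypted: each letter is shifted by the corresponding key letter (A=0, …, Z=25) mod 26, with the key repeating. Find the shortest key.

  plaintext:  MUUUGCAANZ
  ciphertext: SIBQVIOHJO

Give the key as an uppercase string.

  i= 0: S-M =  6 → G
  i= 1: I-U = 14 → O
  i= 2: B-U =  7 → H
  i= 3: Q-U = 22 → W
  i= 4: V-G = 15 → P
  i= 5: I-C =  6 → G
  i= 6: O-A = 14 → O
  i= 7: H-A =  7 → H
  i= 8: J-N = 22 → W
  i= 9: O-Z = 15 → P
  shifts repeat with period 5: GOHWP

GOHWP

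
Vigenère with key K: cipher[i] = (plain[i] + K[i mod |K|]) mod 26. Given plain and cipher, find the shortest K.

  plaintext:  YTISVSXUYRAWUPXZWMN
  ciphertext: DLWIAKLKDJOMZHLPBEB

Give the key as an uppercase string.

FSOQ

  i= 0: D-Y =  5 → F
  i= 1: L-T = 18 → S
  i= 2: W-I = 14 → O
  i= 3: I-S = 16 → Q
  i= 4: A-V =  5 → F
  i= 5: K-S = 18 → S
  i= 6: L-X = 14 → O
  i= 7: K-U = 16 → Q
  i= 8: D-Y =  5 → F
  i= 9: J-R = 18 → S
  i=10: O-A = 14 → O
  i=11: M-W = 16 → Q
  i=12: Z-U =  5 → F
  i=13: H-P = 18 → S
  i=14: L-X = 14 → O
  i=15: P-Z = 16 → Q
  i=16: B-W =  5 → F
  i=17: E-M = 18 → S
  i=18: B-N = 14 → O
  shifts repeat with period 4: FSOQ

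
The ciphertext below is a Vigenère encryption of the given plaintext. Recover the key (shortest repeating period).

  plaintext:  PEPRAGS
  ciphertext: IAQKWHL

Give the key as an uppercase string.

TWB

  i= 0: I-P = 19 → T
  i= 1: A-E = 22 → W
  i= 2: Q-P =  1 → B
  i= 3: K-R = 19 → T
  i= 4: W-A = 22 → W
  i= 5: H-G =  1 → B
  i= 6: L-S = 19 → T
  shifts repeat with period 3: TWB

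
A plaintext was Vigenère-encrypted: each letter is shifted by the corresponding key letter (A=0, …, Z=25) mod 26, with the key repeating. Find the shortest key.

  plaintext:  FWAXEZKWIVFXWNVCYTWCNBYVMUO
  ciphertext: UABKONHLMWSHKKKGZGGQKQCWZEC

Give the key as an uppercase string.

PEBNKOX

  i= 0: U-F = 15 → P
  i= 1: A-W =  4 → E
  i= 2: B-A =  1 → B
  i= 3: K-X = 13 → N
  i= 4: O-E = 10 → K
  i= 5: N-Z = 14 → O
  i= 6: H-K = 23 → X
  i= 7: L-W = 15 → P
  i= 8: M-I =  4 → E
  i= 9: W-V =  1 → B
  i=10: S-F = 13 → N
  i=11: H-X = 10 → K
  i=12: K-W = 14 → O
  i=13: K-N = 23 → X
  i=14: K-V = 15 → P
  i=15: G-C =  4 → E
  i=16: Z-Y =  1 → B
  i=17: G-T = 13 → N
  i=18: G-W = 10 → K
  i=19: Q-C = 14 → O
  i=20: K-N = 23 → X
  i=21: Q-B = 15 → P
  i=22: C-Y =  4 → E
  i=23: W-V =  1 → B
  i=24: Z-M = 13 → N
  i=25: E-U = 10 → K
  i=26: C-O = 14 → O
  shifts repeat with period 7: PEBNKOX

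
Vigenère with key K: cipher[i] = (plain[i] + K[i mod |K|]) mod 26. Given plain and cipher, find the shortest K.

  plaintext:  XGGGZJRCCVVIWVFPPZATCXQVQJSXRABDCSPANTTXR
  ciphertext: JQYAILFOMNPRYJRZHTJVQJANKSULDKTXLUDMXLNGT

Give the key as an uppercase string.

MKSUJCO

  i= 0: J-X = 12 → M
  i= 1: Q-G = 10 → K
  i= 2: Y-G = 18 → S
  i= 3: A-G = 20 → U
  i= 4: I-Z =  9 → J
  i= 5: L-J =  2 → C
  i= 6: F-R = 14 → O
  i= 7: O-C = 12 → M
  i= 8: M-C = 10 → K
  i= 9: N-V = 18 → S
  i=10: P-V = 20 → U
  i=11: R-I =  9 → J
  i=12: Y-W =  2 → C
  i=13: J-V = 14 → O
  i=14: R-F = 12 → M
  i=15: Z-P = 10 → K
  i=16: H-P = 18 → S
  i=17: T-Z = 20 → U
  i=18: J-A =  9 → J
  i=19: V-T =  2 → C
  i=20: Q-C = 14 → O
  i=21: J-X = 12 → M
  i=22: A-Q = 10 → K
  i=23: N-V = 18 → S
  i=24: K-Q = 20 → U
  i=25: S-J =  9 → J
  i=26: U-S =  2 → C
  i=27: L-X = 14 → O
  i=28: D-R = 12 → M
  i=29: K-A = 10 → K
  i=30: T-B = 18 → S
  i=31: X-D = 20 → U
  i=32: L-C =  9 → J
  i=33: U-S =  2 → C
  i=34: D-P = 14 → O
  i=35: M-A = 12 → M
  i=36: X-N = 10 → K
  i=37: L-T = 18 → S
  i=38: N-T = 20 → U
  i=39: G-X =  9 → J
  i=40: T-R =  2 → C
  shifts repeat with period 7: MKSUJCO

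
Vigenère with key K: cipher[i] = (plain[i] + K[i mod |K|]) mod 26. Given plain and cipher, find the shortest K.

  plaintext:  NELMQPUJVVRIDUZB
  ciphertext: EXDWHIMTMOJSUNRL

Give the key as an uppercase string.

RTSK

  i= 0: E-N = 17 → R
  i= 1: X-E = 19 → T
  i= 2: D-L = 18 → S
  i= 3: W-M = 10 → K
  i= 4: H-Q = 17 → R
  i= 5: I-P = 19 → T
  i= 6: M-U = 18 → S
  i= 7: T-J = 10 → K
  i= 8: M-V = 17 → R
  i= 9: O-V = 19 → T
  i=10: J-R = 18 → S
  i=11: S-I = 10 → K
  i=12: U-D = 17 → R
  i=13: N-U = 19 → T
  i=14: R-Z = 18 → S
  i=15: L-B = 10 → K
  shifts repeat with period 4: RTSK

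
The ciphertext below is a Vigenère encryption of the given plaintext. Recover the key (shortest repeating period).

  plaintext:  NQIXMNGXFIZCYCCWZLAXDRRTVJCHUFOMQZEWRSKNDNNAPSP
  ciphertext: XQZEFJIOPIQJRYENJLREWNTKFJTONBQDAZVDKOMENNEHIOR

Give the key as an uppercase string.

KARHTWCR

  i= 0: X-N = 10 → K
  i= 1: Q-Q =  0 → A
  i= 2: Z-I = 17 → R
  i= 3: E-X =  7 → H
  i= 4: F-M = 19 → T
  i= 5: J-N = 22 → W
  i= 6: I-G =  2 → C
  i= 7: O-X = 17 → R
  i= 8: P-F = 10 → K
  i= 9: I-I =  0 → A
  i=10: Q-Z = 17 → R
  i=11: J-C =  7 → H
  i=12: R-Y = 19 → T
  i=13: Y-C = 22 → W
  i=14: E-C =  2 → C
  i=15: N-W = 17 → R
  i=16: J-Z = 10 → K
  i=17: L-L =  0 → A
  i=18: R-A = 17 → R
  i=19: E-X =  7 → H
  i=20: W-D = 19 → T
  i=21: N-R = 22 → W
  i=22: T-R =  2 → C
  i=23: K-T = 17 → R
  i=24: F-V = 10 → K
  i=25: J-J =  0 → A
  i=26: T-C = 17 → R
  i=27: O-H =  7 → H
  i=28: N-U = 19 → T
  i=29: B-F = 22 → W
  i=30: Q-O =  2 → C
  i=31: D-M = 17 → R
  i=32: A-Q = 10 → K
  i=33: Z-Z =  0 → A
  i=34: V-E = 17 → R
  i=35: D-W =  7 → H
  i=36: K-R = 19 → T
  i=37: O-S = 22 → W
  i=38: M-K =  2 → C
  i=39: E-N = 17 → R
  i=40: N-D = 10 → K
  i=41: N-N =  0 → A
  i=42: E-N = 17 → R
  i=43: H-A =  7 → H
  i=44: I-P = 19 → T
  i=45: O-S = 22 → W
  i=46: R-P =  2 → C
  shifts repeat with period 8: KARHTWCR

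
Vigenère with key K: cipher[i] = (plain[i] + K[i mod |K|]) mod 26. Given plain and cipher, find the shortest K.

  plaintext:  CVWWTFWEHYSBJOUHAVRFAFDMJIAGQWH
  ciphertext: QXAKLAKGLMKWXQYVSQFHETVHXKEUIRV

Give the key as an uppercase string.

  i= 0: Q-C = 14 → O
  i= 1: X-V =  2 → C
  i= 2: A-W =  4 → E
  i= 3: K-W = 14 → O
  i= 4: L-T = 18 → S
  i= 5: A-F = 21 → V
  i= 6: K-W = 14 → O
  i= 7: G-E =  2 → C
  i= 8: L-H =  4 → E
  i= 9: M-Y = 14 → O
  i=10: K-S = 18 → S
  i=11: W-B = 21 → V
  i=12: X-J = 14 → O
  i=13: Q-O =  2 → C
  i=14: Y-U =  4 → E
  i=15: V-H = 14 → O
  i=16: S-A = 18 → S
  i=17: Q-V = 21 → V
  i=18: F-R = 14 → O
  i=19: H-F =  2 → C
  i=20: E-A =  4 → E
  i=21: T-F = 14 → O
  i=22: V-D = 18 → S
  i=23: H-M = 21 → V
  i=24: X-J = 14 → O
  i=25: K-I =  2 → C
  i=26: E-A =  4 → E
  i=27: U-G = 14 → O
  i=28: I-Q = 18 → S
  i=29: R-W = 21 → V
  i=30: V-H = 14 → O
  shifts repeat with period 6: OCEOSV

OCEOSV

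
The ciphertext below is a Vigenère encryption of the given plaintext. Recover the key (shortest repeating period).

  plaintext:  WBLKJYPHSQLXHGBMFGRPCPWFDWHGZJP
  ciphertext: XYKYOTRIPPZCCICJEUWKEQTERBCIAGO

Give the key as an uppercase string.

BXZOFVC

  i= 0: X-W =  1 → B
  i= 1: Y-B = 23 → X
  i= 2: K-L = 25 → Z
  i= 3: Y-K = 14 → O
  i= 4: O-J =  5 → F
  i= 5: T-Y = 21 → V
  i= 6: R-P =  2 → C
  i= 7: I-H =  1 → B
  i= 8: P-S = 23 → X
  i= 9: P-Q = 25 → Z
  i=10: Z-L = 14 → O
  i=11: C-X =  5 → F
  i=12: C-H = 21 → V
  i=13: I-G =  2 → C
  i=14: C-B =  1 → B
  i=15: J-M = 23 → X
  i=16: E-F = 25 → Z
  i=17: U-G = 14 → O
  i=18: W-R =  5 → F
  i=19: K-P = 21 → V
  i=20: E-C =  2 → C
  i=21: Q-P =  1 → B
  i=22: T-W = 23 → X
  i=23: E-F = 25 → Z
  i=24: R-D = 14 → O
  i=25: B-W =  5 → F
  i=26: C-H = 21 → V
  i=27: I-G =  2 → C
  i=28: A-Z =  1 → B
  i=29: G-J = 23 → X
  i=30: O-P = 25 → Z
  shifts repeat with period 7: BXZOFVC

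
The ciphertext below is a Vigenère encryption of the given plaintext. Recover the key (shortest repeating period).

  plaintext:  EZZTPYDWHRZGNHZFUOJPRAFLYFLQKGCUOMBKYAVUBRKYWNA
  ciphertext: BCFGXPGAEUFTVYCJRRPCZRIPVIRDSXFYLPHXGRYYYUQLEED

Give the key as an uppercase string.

XDGNIRDE

  i= 0: B-E = 23 → X
  i= 1: C-Z =  3 → D
  i= 2: F-Z =  6 → G
  i= 3: G-T = 13 → N
  i= 4: X-P =  8 → I
  i= 5: P-Y = 17 → R
  i= 6: G-D =  3 → D
  i= 7: A-W =  4 → E
  i= 8: E-H = 23 → X
  i= 9: U-R =  3 → D
  i=10: F-Z =  6 → G
  i=11: T-G = 13 → N
  i=12: V-N =  8 → I
  i=13: Y-H = 17 → R
  i=14: C-Z =  3 → D
  i=15: J-F =  4 → E
  i=16: R-U = 23 → X
  i=17: R-O =  3 → D
  i=18: P-J =  6 → G
  i=19: C-P = 13 → N
  i=20: Z-R =  8 → I
  i=21: R-A = 17 → R
  i=22: I-F =  3 → D
  i=23: P-L =  4 → E
  i=24: V-Y = 23 → X
  i=25: I-F =  3 → D
  i=26: R-L =  6 → G
  i=27: D-Q = 13 → N
  i=28: S-K =  8 → I
  i=29: X-G = 17 → R
  i=30: F-C =  3 → D
  i=31: Y-U =  4 → E
  i=32: L-O = 23 → X
  i=33: P-M =  3 → D
  i=34: H-B =  6 → G
  i=35: X-K = 13 → N
  i=36: G-Y =  8 → I
  i=37: R-A = 17 → R
  i=38: Y-V =  3 → D
  i=39: Y-U =  4 → E
  i=40: Y-B = 23 → X
  i=41: U-R =  3 → D
  i=42: Q-K =  6 → G
  i=43: L-Y = 13 → N
  i=44: E-W =  8 → I
  i=45: E-N = 17 → R
  i=46: D-A =  3 → D
  shifts repeat with period 8: XDGNIRDE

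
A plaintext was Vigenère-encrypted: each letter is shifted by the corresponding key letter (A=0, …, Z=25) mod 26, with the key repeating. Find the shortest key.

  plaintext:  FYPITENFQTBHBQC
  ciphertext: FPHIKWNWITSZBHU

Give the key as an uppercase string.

  i= 0: F-F =  0 → A
  i= 1: P-Y = 17 → R
  i= 2: H-P = 18 → S
  i= 3: I-I =  0 → A
  i= 4: K-T = 17 → R
  i= 5: W-E = 18 → S
  i= 6: N-N =  0 → A
  i= 7: W-F = 17 → R
  i= 8: I-Q = 18 → S
  i= 9: T-T =  0 → A
  i=10: S-B = 17 → R
  i=11: Z-H = 18 → S
  i=12: B-B =  0 → A
  i=13: H-Q = 17 → R
  i=14: U-C = 18 → S
  shifts repeat with period 3: ARS

ARS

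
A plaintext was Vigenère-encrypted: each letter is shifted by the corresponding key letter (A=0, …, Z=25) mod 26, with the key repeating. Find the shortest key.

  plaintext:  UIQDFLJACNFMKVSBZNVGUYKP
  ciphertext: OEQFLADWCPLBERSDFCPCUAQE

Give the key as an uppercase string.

UWACGP

  i= 0: O-U = 20 → U
  i= 1: E-I = 22 → W
  i= 2: Q-Q =  0 → A
  i= 3: F-D =  2 → C
  i= 4: L-F =  6 → G
  i= 5: A-L = 15 → P
  i= 6: D-J = 20 → U
  i= 7: W-A = 22 → W
  i= 8: C-C =  0 → A
  i= 9: P-N =  2 → C
  i=10: L-F =  6 → G
  i=11: B-M = 15 → P
  i=12: E-K = 20 → U
  i=13: R-V = 22 → W
  i=14: S-S =  0 → A
  i=15: D-B =  2 → C
  i=16: F-Z =  6 → G
  i=17: C-N = 15 → P
  i=18: P-V = 20 → U
  i=19: C-G = 22 → W
  i=20: U-U =  0 → A
  i=21: A-Y =  2 → C
  i=22: Q-K =  6 → G
  i=23: E-P = 15 → P
  shifts repeat with period 6: UWACGP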